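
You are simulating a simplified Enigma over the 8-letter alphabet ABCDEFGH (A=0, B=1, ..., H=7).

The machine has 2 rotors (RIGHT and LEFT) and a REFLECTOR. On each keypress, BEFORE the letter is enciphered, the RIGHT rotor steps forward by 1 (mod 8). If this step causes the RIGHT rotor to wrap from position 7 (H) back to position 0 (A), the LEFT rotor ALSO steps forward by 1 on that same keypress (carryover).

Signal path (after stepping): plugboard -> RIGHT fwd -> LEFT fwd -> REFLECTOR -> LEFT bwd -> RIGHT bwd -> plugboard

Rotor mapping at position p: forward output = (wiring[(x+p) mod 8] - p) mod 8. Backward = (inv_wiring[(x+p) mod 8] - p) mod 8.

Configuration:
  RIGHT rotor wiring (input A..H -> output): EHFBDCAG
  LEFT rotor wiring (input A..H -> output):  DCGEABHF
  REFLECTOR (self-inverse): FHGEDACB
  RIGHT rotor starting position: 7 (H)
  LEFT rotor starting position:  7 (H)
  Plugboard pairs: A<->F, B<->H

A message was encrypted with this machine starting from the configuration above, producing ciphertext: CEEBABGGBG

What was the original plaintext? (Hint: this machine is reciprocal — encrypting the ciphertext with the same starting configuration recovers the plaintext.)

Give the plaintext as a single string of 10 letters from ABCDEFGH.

Answer: BDBAEFCCAA

Derivation:
Char 1 ('C'): step: R->0, L->0 (L advanced); C->plug->C->R->F->L->B->refl->H->L'->G->R'->H->plug->B
Char 2 ('E'): step: R->1, L=0; E->plug->E->R->B->L->C->refl->G->L'->C->R'->D->plug->D
Char 3 ('E'): step: R->2, L=0; E->plug->E->R->G->L->H->refl->B->L'->F->R'->H->plug->B
Char 4 ('B'): step: R->3, L=0; B->plug->H->R->C->L->G->refl->C->L'->B->R'->F->plug->A
Char 5 ('A'): step: R->4, L=0; A->plug->F->R->D->L->E->refl->D->L'->A->R'->E->plug->E
Char 6 ('B'): step: R->5, L=0; B->plug->H->R->G->L->H->refl->B->L'->F->R'->A->plug->F
Char 7 ('G'): step: R->6, L=0; G->plug->G->R->F->L->B->refl->H->L'->G->R'->C->plug->C
Char 8 ('G'): step: R->7, L=0; G->plug->G->R->D->L->E->refl->D->L'->A->R'->C->plug->C
Char 9 ('B'): step: R->0, L->1 (L advanced); B->plug->H->R->G->L->E->refl->D->L'->C->R'->F->plug->A
Char 10 ('G'): step: R->1, L=1; G->plug->G->R->F->L->G->refl->C->L'->H->R'->F->plug->A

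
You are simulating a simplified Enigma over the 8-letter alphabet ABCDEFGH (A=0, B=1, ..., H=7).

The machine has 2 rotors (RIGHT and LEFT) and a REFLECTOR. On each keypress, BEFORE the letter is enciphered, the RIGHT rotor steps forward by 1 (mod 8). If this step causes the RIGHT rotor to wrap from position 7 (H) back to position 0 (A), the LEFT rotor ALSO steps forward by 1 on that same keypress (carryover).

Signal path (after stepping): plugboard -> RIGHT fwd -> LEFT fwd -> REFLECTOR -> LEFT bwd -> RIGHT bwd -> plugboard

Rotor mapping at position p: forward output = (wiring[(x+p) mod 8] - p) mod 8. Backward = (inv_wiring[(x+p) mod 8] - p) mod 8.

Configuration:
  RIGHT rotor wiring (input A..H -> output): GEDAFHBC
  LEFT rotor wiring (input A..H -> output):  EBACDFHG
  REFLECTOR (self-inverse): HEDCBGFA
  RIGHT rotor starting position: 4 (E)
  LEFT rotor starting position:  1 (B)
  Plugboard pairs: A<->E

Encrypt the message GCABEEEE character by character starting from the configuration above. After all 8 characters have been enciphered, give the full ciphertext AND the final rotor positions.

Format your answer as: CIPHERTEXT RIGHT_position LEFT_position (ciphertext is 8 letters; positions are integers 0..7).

Answer: AHGDAABG 4 2

Derivation:
Char 1 ('G'): step: R->5, L=1; G->plug->G->R->D->L->C->refl->D->L'->H->R'->E->plug->A
Char 2 ('C'): step: R->6, L=1; C->plug->C->R->A->L->A->refl->H->L'->B->R'->H->plug->H
Char 3 ('A'): step: R->7, L=1; A->plug->E->R->B->L->H->refl->A->L'->A->R'->G->plug->G
Char 4 ('B'): step: R->0, L->2 (L advanced); B->plug->B->R->E->L->F->refl->G->L'->A->R'->D->plug->D
Char 5 ('E'): step: R->1, L=2; E->plug->A->R->D->L->D->refl->C->L'->G->R'->E->plug->A
Char 6 ('E'): step: R->2, L=2; E->plug->A->R->B->L->A->refl->H->L'->H->R'->E->plug->A
Char 7 ('E'): step: R->3, L=2; E->plug->A->R->F->L->E->refl->B->L'->C->R'->B->plug->B
Char 8 ('E'): step: R->4, L=2; E->plug->A->R->B->L->A->refl->H->L'->H->R'->G->plug->G
Final: ciphertext=AHGDAABG, RIGHT=4, LEFT=2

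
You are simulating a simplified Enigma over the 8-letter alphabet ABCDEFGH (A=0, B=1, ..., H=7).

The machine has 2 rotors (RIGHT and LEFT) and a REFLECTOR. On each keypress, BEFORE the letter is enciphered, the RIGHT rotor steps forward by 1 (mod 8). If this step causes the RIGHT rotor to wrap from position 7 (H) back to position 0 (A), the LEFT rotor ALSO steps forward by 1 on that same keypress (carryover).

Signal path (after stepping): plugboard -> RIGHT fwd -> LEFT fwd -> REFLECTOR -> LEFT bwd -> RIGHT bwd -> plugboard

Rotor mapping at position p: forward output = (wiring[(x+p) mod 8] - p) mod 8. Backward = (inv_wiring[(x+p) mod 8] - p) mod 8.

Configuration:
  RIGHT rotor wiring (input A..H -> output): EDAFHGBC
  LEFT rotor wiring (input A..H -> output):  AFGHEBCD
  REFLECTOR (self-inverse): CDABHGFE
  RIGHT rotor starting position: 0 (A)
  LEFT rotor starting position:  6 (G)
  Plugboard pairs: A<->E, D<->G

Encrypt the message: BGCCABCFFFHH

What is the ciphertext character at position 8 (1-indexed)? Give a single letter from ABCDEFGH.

Char 1 ('B'): step: R->1, L=6; B->plug->B->R->H->L->D->refl->B->L'->F->R'->E->plug->A
Char 2 ('G'): step: R->2, L=6; G->plug->D->R->E->L->A->refl->C->L'->C->R'->G->plug->D
Char 3 ('C'): step: R->3, L=6; C->plug->C->R->D->L->H->refl->E->L'->A->R'->G->plug->D
Char 4 ('C'): step: R->4, L=6; C->plug->C->R->F->L->B->refl->D->L'->H->R'->F->plug->F
Char 5 ('A'): step: R->5, L=6; A->plug->E->R->G->L->G->refl->F->L'->B->R'->A->plug->E
Char 6 ('B'): step: R->6, L=6; B->plug->B->R->E->L->A->refl->C->L'->C->R'->E->plug->A
Char 7 ('C'): step: R->7, L=6; C->plug->C->R->E->L->A->refl->C->L'->C->R'->H->plug->H
Char 8 ('F'): step: R->0, L->7 (L advanced); F->plug->F->R->G->L->C->refl->A->L'->E->R'->A->plug->E

E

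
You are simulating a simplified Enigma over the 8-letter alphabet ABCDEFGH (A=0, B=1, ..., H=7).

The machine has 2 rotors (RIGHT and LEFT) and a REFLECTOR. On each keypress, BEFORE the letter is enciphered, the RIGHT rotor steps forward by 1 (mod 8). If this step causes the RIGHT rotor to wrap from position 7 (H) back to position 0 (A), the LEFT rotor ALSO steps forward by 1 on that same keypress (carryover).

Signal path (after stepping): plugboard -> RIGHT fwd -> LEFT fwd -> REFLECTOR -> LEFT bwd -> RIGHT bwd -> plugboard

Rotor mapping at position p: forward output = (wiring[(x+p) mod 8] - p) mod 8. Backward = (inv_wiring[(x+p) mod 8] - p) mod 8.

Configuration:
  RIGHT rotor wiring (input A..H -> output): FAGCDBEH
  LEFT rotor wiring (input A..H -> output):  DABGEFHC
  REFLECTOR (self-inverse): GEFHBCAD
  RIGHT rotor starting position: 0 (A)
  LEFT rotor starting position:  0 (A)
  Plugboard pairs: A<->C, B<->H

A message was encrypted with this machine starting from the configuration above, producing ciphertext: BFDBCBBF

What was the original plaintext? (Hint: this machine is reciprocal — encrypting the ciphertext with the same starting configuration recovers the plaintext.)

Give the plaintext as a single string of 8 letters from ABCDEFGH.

Answer: DDBAAHDC

Derivation:
Char 1 ('B'): step: R->1, L=0; B->plug->H->R->E->L->E->refl->B->L'->C->R'->D->plug->D
Char 2 ('F'): step: R->2, L=0; F->plug->F->R->F->L->F->refl->C->L'->H->R'->D->plug->D
Char 3 ('D'): step: R->3, L=0; D->plug->D->R->B->L->A->refl->G->L'->D->R'->H->plug->B
Char 4 ('B'): step: R->4, L=0; B->plug->H->R->G->L->H->refl->D->L'->A->R'->C->plug->A
Char 5 ('C'): step: R->5, L=0; C->plug->A->R->E->L->E->refl->B->L'->C->R'->C->plug->A
Char 6 ('B'): step: R->6, L=0; B->plug->H->R->D->L->G->refl->A->L'->B->R'->B->plug->H
Char 7 ('B'): step: R->7, L=0; B->plug->H->R->F->L->F->refl->C->L'->H->R'->D->plug->D
Char 8 ('F'): step: R->0, L->1 (L advanced); F->plug->F->R->B->L->A->refl->G->L'->F->R'->A->plug->C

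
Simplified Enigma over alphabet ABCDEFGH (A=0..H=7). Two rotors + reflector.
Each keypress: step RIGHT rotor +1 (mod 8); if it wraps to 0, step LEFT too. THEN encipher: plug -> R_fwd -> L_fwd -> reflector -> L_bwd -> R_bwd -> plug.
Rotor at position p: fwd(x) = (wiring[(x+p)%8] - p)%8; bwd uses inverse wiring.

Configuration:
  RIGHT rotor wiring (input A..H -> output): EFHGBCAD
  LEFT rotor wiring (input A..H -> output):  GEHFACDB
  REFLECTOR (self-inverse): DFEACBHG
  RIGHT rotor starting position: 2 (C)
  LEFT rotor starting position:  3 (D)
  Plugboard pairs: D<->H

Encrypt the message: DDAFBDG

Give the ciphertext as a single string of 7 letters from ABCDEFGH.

Char 1 ('D'): step: R->3, L=3; D->plug->H->R->E->L->G->refl->H->L'->C->R'->G->plug->G
Char 2 ('D'): step: R->4, L=3; D->plug->H->R->C->L->H->refl->G->L'->E->R'->C->plug->C
Char 3 ('A'): step: R->5, L=3; A->plug->A->R->F->L->D->refl->A->L'->D->R'->B->plug->B
Char 4 ('F'): step: R->6, L=3; F->plug->F->R->A->L->C->refl->E->L'->H->R'->D->plug->H
Char 5 ('B'): step: R->7, L=3; B->plug->B->R->F->L->D->refl->A->L'->D->R'->G->plug->G
Char 6 ('D'): step: R->0, L->4 (L advanced); D->plug->H->R->D->L->F->refl->B->L'->H->R'->C->plug->C
Char 7 ('G'): step: R->1, L=4; G->plug->G->R->C->L->H->refl->G->L'->B->R'->E->plug->E

Answer: GCBHGCE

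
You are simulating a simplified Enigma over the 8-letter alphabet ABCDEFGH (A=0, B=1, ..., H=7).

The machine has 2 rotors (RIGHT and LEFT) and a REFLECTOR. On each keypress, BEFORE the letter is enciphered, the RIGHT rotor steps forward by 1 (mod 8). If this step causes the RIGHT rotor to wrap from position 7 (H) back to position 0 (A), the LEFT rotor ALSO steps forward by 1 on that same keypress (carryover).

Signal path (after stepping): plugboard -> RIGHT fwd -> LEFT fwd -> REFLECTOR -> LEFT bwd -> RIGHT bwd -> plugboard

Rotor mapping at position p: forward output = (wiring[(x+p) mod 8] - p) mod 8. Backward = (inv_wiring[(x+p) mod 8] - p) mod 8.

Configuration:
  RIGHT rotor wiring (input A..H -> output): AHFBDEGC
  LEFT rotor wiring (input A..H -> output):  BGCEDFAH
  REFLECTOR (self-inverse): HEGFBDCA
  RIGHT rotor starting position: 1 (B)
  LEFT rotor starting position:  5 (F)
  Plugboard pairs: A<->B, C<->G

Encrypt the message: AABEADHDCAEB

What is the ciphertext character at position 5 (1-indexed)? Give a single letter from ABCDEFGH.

Char 1 ('A'): step: R->2, L=5; A->plug->B->R->H->L->G->refl->C->L'->C->R'->D->plug->D
Char 2 ('A'): step: R->3, L=5; A->plug->B->R->A->L->A->refl->H->L'->G->R'->A->plug->B
Char 3 ('B'): step: R->4, L=5; B->plug->A->R->H->L->G->refl->C->L'->C->R'->C->plug->G
Char 4 ('E'): step: R->5, L=5; E->plug->E->R->C->L->C->refl->G->L'->H->R'->A->plug->B
Char 5 ('A'): step: R->6, L=5; A->plug->B->R->E->L->B->refl->E->L'->D->R'->F->plug->F

F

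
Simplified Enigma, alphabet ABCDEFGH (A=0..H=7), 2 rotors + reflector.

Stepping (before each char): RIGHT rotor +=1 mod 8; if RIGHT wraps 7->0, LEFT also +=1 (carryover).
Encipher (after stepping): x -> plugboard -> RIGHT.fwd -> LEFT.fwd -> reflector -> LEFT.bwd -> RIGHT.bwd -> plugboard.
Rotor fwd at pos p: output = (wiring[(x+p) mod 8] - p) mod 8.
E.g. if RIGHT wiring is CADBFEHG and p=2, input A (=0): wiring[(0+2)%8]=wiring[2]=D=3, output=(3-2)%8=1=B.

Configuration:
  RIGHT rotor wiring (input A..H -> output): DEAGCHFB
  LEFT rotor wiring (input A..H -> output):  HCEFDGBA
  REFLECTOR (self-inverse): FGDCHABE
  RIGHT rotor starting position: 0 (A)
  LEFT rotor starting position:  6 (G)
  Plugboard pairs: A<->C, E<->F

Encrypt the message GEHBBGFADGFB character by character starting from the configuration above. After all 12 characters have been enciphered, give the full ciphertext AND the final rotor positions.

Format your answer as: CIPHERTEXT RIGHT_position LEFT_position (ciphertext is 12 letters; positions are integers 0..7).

Char 1 ('G'): step: R->1, L=6; G->plug->G->R->A->L->D->refl->C->L'->B->R'->D->plug->D
Char 2 ('E'): step: R->2, L=6; E->plug->F->R->H->L->A->refl->F->L'->G->R'->A->plug->C
Char 3 ('H'): step: R->3, L=6; H->plug->H->R->F->L->H->refl->E->L'->D->R'->A->plug->C
Char 4 ('B'): step: R->4, L=6; B->plug->B->R->D->L->E->refl->H->L'->F->R'->D->plug->D
Char 5 ('B'): step: R->5, L=6; B->plug->B->R->A->L->D->refl->C->L'->B->R'->G->plug->G
Char 6 ('G'): step: R->6, L=6; G->plug->G->R->E->L->G->refl->B->L'->C->R'->E->plug->F
Char 7 ('F'): step: R->7, L=6; F->plug->E->R->H->L->A->refl->F->L'->G->R'->H->plug->H
Char 8 ('A'): step: R->0, L->7 (L advanced); A->plug->C->R->A->L->B->refl->G->L'->E->R'->B->plug->B
Char 9 ('D'): step: R->1, L=7; D->plug->D->R->B->L->A->refl->F->L'->D->R'->A->plug->C
Char 10 ('G'): step: R->2, L=7; G->plug->G->R->B->L->A->refl->F->L'->D->R'->E->plug->F
Char 11 ('F'): step: R->3, L=7; F->plug->E->R->G->L->H->refl->E->L'->F->R'->H->plug->H
Char 12 ('B'): step: R->4, L=7; B->plug->B->R->D->L->F->refl->A->L'->B->R'->C->plug->A
Final: ciphertext=DCCDGFHBCFHA, RIGHT=4, LEFT=7

Answer: DCCDGFHBCFHA 4 7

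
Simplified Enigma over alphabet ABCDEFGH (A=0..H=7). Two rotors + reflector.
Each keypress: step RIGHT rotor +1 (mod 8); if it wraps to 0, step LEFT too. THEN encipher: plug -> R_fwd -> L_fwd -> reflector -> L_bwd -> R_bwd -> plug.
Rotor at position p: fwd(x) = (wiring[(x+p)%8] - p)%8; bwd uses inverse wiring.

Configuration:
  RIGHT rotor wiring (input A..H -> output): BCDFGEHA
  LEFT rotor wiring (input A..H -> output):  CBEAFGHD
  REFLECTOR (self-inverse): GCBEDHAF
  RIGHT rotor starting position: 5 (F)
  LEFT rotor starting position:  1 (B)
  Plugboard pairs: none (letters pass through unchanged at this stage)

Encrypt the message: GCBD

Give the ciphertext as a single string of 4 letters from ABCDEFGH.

Char 1 ('G'): step: R->6, L=1; G->plug->G->R->A->L->A->refl->G->L'->F->R'->E->plug->E
Char 2 ('C'): step: R->7, L=1; C->plug->C->R->D->L->E->refl->D->L'->B->R'->A->plug->A
Char 3 ('B'): step: R->0, L->2 (L advanced); B->plug->B->R->C->L->D->refl->E->L'->D->R'->C->plug->C
Char 4 ('D'): step: R->1, L=2; D->plug->D->R->F->L->B->refl->C->L'->A->R'->H->plug->H

Answer: EACH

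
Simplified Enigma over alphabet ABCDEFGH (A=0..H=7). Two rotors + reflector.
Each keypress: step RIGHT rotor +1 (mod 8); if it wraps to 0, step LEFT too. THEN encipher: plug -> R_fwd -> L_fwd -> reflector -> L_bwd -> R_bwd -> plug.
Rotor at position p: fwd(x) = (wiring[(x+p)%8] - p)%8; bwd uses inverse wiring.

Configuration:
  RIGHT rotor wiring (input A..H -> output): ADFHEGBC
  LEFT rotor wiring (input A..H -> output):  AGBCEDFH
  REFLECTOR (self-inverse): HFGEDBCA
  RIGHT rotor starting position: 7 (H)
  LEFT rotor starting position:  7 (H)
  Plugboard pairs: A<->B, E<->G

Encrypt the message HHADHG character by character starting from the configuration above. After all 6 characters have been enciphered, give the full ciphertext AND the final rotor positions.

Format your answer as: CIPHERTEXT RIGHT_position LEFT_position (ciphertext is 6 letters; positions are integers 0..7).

Answer: FFDHEE 5 0

Derivation:
Char 1 ('H'): step: R->0, L->0 (L advanced); H->plug->H->R->C->L->B->refl->F->L'->G->R'->F->plug->F
Char 2 ('H'): step: R->1, L=0; H->plug->H->R->H->L->H->refl->A->L'->A->R'->F->plug->F
Char 3 ('A'): step: R->2, L=0; A->plug->B->R->F->L->D->refl->E->L'->E->R'->D->plug->D
Char 4 ('D'): step: R->3, L=0; D->plug->D->R->G->L->F->refl->B->L'->C->R'->H->plug->H
Char 5 ('H'): step: R->4, L=0; H->plug->H->R->D->L->C->refl->G->L'->B->R'->G->plug->E
Char 6 ('G'): step: R->5, L=0; G->plug->E->R->G->L->F->refl->B->L'->C->R'->G->plug->E
Final: ciphertext=FFDHEE, RIGHT=5, LEFT=0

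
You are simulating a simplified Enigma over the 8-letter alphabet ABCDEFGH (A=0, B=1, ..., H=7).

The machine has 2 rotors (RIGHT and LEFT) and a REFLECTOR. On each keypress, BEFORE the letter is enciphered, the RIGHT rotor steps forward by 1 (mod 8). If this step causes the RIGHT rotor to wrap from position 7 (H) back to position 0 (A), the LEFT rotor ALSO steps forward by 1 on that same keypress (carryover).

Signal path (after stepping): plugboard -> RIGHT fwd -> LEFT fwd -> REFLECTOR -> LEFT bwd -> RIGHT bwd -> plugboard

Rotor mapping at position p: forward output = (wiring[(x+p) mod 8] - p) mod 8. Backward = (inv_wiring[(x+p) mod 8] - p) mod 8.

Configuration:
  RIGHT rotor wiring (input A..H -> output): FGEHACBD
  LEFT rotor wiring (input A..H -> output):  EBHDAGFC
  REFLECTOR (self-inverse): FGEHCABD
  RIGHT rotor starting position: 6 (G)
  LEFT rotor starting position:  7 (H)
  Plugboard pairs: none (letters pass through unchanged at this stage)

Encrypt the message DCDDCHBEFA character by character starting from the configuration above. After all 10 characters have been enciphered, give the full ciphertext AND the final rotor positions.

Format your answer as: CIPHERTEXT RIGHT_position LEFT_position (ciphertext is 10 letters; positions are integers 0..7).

Char 1 ('D'): step: R->7, L=7; D->plug->D->R->F->L->B->refl->G->L'->H->R'->C->plug->C
Char 2 ('C'): step: R->0, L->0 (L advanced); C->plug->C->R->E->L->A->refl->F->L'->G->R'->B->plug->B
Char 3 ('D'): step: R->1, L=0; D->plug->D->R->H->L->C->refl->E->L'->A->R'->F->plug->F
Char 4 ('D'): step: R->2, L=0; D->plug->D->R->A->L->E->refl->C->L'->H->R'->E->plug->E
Char 5 ('C'): step: R->3, L=0; C->plug->C->R->H->L->C->refl->E->L'->A->R'->E->plug->E
Char 6 ('H'): step: R->4, L=0; H->plug->H->R->D->L->D->refl->H->L'->C->R'->F->plug->F
Char 7 ('B'): step: R->5, L=0; B->plug->B->R->E->L->A->refl->F->L'->G->R'->C->plug->C
Char 8 ('E'): step: R->6, L=0; E->plug->E->R->G->L->F->refl->A->L'->E->R'->H->plug->H
Char 9 ('F'): step: R->7, L=0; F->plug->F->R->B->L->B->refl->G->L'->F->R'->D->plug->D
Char 10 ('A'): step: R->0, L->1 (L advanced); A->plug->A->R->F->L->E->refl->C->L'->C->R'->F->plug->F
Final: ciphertext=CBFEEFCHDF, RIGHT=0, LEFT=1

Answer: CBFEEFCHDF 0 1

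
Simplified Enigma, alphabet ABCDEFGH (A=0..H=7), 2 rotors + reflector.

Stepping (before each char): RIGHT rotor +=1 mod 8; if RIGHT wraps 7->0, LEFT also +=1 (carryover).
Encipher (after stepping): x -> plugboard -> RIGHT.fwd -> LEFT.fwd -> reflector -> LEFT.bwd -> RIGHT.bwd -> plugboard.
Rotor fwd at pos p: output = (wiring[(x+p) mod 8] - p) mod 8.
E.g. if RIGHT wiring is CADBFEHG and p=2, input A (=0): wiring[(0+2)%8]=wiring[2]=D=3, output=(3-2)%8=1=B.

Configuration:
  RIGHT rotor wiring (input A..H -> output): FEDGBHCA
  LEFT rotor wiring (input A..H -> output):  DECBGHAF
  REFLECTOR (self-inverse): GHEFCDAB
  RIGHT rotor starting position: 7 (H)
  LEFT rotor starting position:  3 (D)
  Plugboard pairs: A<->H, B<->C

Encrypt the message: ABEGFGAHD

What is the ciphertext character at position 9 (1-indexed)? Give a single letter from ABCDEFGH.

Char 1 ('A'): step: R->0, L->4 (L advanced); A->plug->H->R->A->L->C->refl->E->L'->C->R'->G->plug->G
Char 2 ('B'): step: R->1, L=4; B->plug->C->R->F->L->A->refl->G->L'->G->R'->E->plug->E
Char 3 ('E'): step: R->2, L=4; E->plug->E->R->A->L->C->refl->E->L'->C->R'->H->plug->A
Char 4 ('G'): step: R->3, L=4; G->plug->G->R->B->L->D->refl->F->L'->H->R'->D->plug->D
Char 5 ('F'): step: R->4, L=4; F->plug->F->R->A->L->C->refl->E->L'->C->R'->H->plug->A
Char 6 ('G'): step: R->5, L=4; G->plug->G->R->B->L->D->refl->F->L'->H->R'->E->plug->E
Char 7 ('A'): step: R->6, L=4; A->plug->H->R->B->L->D->refl->F->L'->H->R'->C->plug->B
Char 8 ('H'): step: R->7, L=4; H->plug->A->R->B->L->D->refl->F->L'->H->R'->E->plug->E
Char 9 ('D'): step: R->0, L->5 (L advanced); D->plug->D->R->G->L->E->refl->C->L'->A->R'->H->plug->A

A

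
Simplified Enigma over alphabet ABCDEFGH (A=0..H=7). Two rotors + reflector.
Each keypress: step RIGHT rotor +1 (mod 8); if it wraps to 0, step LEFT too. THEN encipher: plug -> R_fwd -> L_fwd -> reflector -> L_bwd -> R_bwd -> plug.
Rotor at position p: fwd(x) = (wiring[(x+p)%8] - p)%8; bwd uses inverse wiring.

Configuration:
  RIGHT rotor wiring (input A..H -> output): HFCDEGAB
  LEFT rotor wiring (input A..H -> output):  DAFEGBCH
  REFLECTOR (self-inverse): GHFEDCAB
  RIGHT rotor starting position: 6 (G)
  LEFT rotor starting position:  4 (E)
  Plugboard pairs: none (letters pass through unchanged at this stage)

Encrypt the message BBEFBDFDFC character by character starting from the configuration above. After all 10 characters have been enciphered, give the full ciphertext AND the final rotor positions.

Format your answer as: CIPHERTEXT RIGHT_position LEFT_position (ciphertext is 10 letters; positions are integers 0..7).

Char 1 ('B'): step: R->7, L=4; B->plug->B->R->A->L->C->refl->F->L'->B->R'->H->plug->H
Char 2 ('B'): step: R->0, L->5 (L advanced); B->plug->B->R->F->L->A->refl->G->L'->D->R'->D->plug->D
Char 3 ('E'): step: R->1, L=5; E->plug->E->R->F->L->A->refl->G->L'->D->R'->D->plug->D
Char 4 ('F'): step: R->2, L=5; F->plug->F->R->H->L->B->refl->H->L'->G->R'->E->plug->E
Char 5 ('B'): step: R->3, L=5; B->plug->B->R->B->L->F->refl->C->L'->C->R'->G->plug->G
Char 6 ('D'): step: R->4, L=5; D->plug->D->R->F->L->A->refl->G->L'->D->R'->E->plug->E
Char 7 ('F'): step: R->5, L=5; F->plug->F->R->F->L->A->refl->G->L'->D->R'->B->plug->B
Char 8 ('D'): step: R->6, L=5; D->plug->D->R->H->L->B->refl->H->L'->G->R'->G->plug->G
Char 9 ('F'): step: R->7, L=5; F->plug->F->R->F->L->A->refl->G->L'->D->R'->D->plug->D
Char 10 ('C'): step: R->0, L->6 (L advanced); C->plug->C->R->C->L->F->refl->C->L'->D->R'->D->plug->D
Final: ciphertext=HDDEGEBGDD, RIGHT=0, LEFT=6

Answer: HDDEGEBGDD 0 6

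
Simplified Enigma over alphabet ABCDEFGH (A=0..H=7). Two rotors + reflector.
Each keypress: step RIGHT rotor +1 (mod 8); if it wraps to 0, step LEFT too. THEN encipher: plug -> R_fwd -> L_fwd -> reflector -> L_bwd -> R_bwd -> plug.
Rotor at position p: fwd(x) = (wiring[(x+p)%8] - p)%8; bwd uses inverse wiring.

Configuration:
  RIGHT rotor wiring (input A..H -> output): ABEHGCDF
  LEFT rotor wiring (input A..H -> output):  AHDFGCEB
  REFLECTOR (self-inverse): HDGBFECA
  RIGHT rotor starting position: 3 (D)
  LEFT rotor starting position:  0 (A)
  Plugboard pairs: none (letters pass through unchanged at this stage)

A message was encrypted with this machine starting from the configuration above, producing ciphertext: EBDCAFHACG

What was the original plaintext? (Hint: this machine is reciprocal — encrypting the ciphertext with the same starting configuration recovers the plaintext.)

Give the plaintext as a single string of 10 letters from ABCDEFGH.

Answer: FDEFBBGFBD

Derivation:
Char 1 ('E'): step: R->4, L=0; E->plug->E->R->E->L->G->refl->C->L'->F->R'->F->plug->F
Char 2 ('B'): step: R->5, L=0; B->plug->B->R->G->L->E->refl->F->L'->D->R'->D->plug->D
Char 3 ('D'): step: R->6, L=0; D->plug->D->R->D->L->F->refl->E->L'->G->R'->E->plug->E
Char 4 ('C'): step: R->7, L=0; C->plug->C->R->C->L->D->refl->B->L'->H->R'->F->plug->F
Char 5 ('A'): step: R->0, L->1 (L advanced); A->plug->A->R->A->L->G->refl->C->L'->B->R'->B->plug->B
Char 6 ('F'): step: R->1, L=1; F->plug->F->R->C->L->E->refl->F->L'->D->R'->B->plug->B
Char 7 ('H'): step: R->2, L=1; H->plug->H->R->H->L->H->refl->A->L'->G->R'->G->plug->G
Char 8 ('A'): step: R->3, L=1; A->plug->A->R->E->L->B->refl->D->L'->F->R'->F->plug->F
Char 9 ('C'): step: R->4, L=1; C->plug->C->R->H->L->H->refl->A->L'->G->R'->B->plug->B
Char 10 ('G'): step: R->5, L=1; G->plug->G->R->C->L->E->refl->F->L'->D->R'->D->plug->D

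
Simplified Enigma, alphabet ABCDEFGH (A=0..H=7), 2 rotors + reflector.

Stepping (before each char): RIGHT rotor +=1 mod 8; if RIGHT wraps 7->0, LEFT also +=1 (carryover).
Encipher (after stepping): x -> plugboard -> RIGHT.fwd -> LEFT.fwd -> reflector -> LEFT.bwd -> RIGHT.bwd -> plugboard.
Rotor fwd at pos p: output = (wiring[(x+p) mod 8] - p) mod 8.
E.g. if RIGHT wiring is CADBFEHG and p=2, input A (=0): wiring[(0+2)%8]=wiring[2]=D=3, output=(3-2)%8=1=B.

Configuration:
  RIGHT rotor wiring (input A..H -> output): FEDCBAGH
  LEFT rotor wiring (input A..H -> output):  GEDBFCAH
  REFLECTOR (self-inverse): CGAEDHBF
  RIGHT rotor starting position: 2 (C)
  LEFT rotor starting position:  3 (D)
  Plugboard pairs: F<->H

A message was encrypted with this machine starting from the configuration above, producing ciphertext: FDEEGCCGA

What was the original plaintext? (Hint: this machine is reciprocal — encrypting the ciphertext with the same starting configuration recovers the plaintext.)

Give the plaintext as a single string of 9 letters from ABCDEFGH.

Answer: BCBHFDDFB

Derivation:
Char 1 ('F'): step: R->3, L=3; F->plug->H->R->A->L->G->refl->B->L'->G->R'->B->plug->B
Char 2 ('D'): step: R->4, L=3; D->plug->D->R->D->L->F->refl->H->L'->C->R'->C->plug->C
Char 3 ('E'): step: R->5, L=3; E->plug->E->R->H->L->A->refl->C->L'->B->R'->B->plug->B
Char 4 ('E'): step: R->6, L=3; E->plug->E->R->F->L->D->refl->E->L'->E->R'->F->plug->H
Char 5 ('G'): step: R->7, L=3; G->plug->G->R->B->L->C->refl->A->L'->H->R'->H->plug->F
Char 6 ('C'): step: R->0, L->4 (L advanced); C->plug->C->R->D->L->D->refl->E->L'->C->R'->D->plug->D
Char 7 ('C'): step: R->1, L=4; C->plug->C->R->B->L->G->refl->B->L'->A->R'->D->plug->D
Char 8 ('G'): step: R->2, L=4; G->plug->G->R->D->L->D->refl->E->L'->C->R'->H->plug->F
Char 9 ('A'): step: R->3, L=4; A->plug->A->R->H->L->F->refl->H->L'->G->R'->B->plug->B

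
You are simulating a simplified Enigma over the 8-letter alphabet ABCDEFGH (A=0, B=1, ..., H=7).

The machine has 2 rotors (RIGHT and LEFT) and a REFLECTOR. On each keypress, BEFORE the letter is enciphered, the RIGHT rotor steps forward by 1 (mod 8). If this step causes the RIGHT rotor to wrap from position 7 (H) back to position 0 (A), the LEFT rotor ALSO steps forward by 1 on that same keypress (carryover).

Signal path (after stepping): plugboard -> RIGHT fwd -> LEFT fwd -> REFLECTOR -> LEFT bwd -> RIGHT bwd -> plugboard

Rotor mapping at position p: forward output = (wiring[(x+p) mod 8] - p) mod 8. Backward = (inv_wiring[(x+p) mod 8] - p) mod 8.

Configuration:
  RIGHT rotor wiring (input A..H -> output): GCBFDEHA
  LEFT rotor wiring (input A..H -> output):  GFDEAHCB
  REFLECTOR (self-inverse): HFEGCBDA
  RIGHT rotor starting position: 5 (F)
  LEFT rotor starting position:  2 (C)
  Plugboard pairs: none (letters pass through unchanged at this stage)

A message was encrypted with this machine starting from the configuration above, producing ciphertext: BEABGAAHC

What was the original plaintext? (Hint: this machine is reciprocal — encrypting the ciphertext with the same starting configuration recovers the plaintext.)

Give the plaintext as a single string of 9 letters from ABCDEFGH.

Answer: FABAEHCBA

Derivation:
Char 1 ('B'): step: R->6, L=2; B->plug->B->R->C->L->G->refl->D->L'->H->R'->F->plug->F
Char 2 ('E'): step: R->7, L=2; E->plug->E->R->G->L->E->refl->C->L'->B->R'->A->plug->A
Char 3 ('A'): step: R->0, L->3 (L advanced); A->plug->A->R->G->L->C->refl->E->L'->C->R'->B->plug->B
Char 4 ('B'): step: R->1, L=3; B->plug->B->R->A->L->B->refl->F->L'->B->R'->A->plug->A
Char 5 ('G'): step: R->2, L=3; G->plug->G->R->E->L->G->refl->D->L'->F->R'->E->plug->E
Char 6 ('A'): step: R->3, L=3; A->plug->A->R->C->L->E->refl->C->L'->G->R'->H->plug->H
Char 7 ('A'): step: R->4, L=3; A->plug->A->R->H->L->A->refl->H->L'->D->R'->C->plug->C
Char 8 ('H'): step: R->5, L=3; H->plug->H->R->G->L->C->refl->E->L'->C->R'->B->plug->B
Char 9 ('C'): step: R->6, L=3; C->plug->C->R->A->L->B->refl->F->L'->B->R'->A->plug->A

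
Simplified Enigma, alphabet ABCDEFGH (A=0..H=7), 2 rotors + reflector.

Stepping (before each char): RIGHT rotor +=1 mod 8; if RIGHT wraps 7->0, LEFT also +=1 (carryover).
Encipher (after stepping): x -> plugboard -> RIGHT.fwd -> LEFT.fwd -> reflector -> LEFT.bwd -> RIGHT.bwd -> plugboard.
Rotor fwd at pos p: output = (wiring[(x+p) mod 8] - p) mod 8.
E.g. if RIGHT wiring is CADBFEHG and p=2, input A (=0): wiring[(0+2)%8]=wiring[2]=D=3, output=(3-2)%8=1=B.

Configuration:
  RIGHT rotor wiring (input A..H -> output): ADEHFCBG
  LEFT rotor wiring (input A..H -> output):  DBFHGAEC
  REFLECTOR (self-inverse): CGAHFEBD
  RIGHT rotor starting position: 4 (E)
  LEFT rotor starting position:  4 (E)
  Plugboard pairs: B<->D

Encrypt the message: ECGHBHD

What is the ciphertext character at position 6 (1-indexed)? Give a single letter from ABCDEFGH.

Char 1 ('E'): step: R->5, L=4; E->plug->E->R->G->L->B->refl->G->L'->D->R'->D->plug->B
Char 2 ('C'): step: R->6, L=4; C->plug->C->R->C->L->A->refl->C->L'->A->R'->B->plug->D
Char 3 ('G'): step: R->7, L=4; G->plug->G->R->D->L->G->refl->B->L'->G->R'->F->plug->F
Char 4 ('H'): step: R->0, L->5 (L advanced); H->plug->H->R->G->L->C->refl->A->L'->F->R'->E->plug->E
Char 5 ('B'): step: R->1, L=5; B->plug->D->R->E->L->E->refl->F->L'->C->R'->A->plug->A
Char 6 ('H'): step: R->2, L=5; H->plug->H->R->B->L->H->refl->D->L'->A->R'->D->plug->B

B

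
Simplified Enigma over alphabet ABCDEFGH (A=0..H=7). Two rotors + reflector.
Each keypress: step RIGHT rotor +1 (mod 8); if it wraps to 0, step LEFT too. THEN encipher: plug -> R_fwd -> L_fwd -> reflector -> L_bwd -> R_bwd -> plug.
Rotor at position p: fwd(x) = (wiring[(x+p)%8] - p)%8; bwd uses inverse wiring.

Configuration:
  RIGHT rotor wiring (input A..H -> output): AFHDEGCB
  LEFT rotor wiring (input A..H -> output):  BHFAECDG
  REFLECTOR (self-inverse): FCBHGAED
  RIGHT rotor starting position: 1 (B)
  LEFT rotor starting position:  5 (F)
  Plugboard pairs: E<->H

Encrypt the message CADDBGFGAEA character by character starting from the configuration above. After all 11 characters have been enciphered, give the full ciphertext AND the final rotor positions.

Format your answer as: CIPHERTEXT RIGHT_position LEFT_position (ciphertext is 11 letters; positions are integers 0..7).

Char 1 ('C'): step: R->2, L=5; C->plug->C->R->C->L->B->refl->C->L'->E->R'->D->plug->D
Char 2 ('A'): step: R->3, L=5; A->plug->A->R->A->L->F->refl->A->L'->F->R'->F->plug->F
Char 3 ('D'): step: R->4, L=5; D->plug->D->R->F->L->A->refl->F->L'->A->R'->A->plug->A
Char 4 ('D'): step: R->5, L=5; D->plug->D->R->D->L->E->refl->G->L'->B->R'->A->plug->A
Char 5 ('B'): step: R->6, L=5; B->plug->B->R->D->L->E->refl->G->L'->B->R'->E->plug->H
Char 6 ('G'): step: R->7, L=5; G->plug->G->R->H->L->H->refl->D->L'->G->R'->C->plug->C
Char 7 ('F'): step: R->0, L->6 (L advanced); F->plug->F->R->G->L->G->refl->E->L'->H->R'->C->plug->C
Char 8 ('G'): step: R->1, L=6; G->plug->G->R->A->L->F->refl->A->L'->B->R'->F->plug->F
Char 9 ('A'): step: R->2, L=6; A->plug->A->R->F->L->C->refl->B->L'->D->R'->H->plug->E
Char 10 ('E'): step: R->3, L=6; E->plug->H->R->E->L->H->refl->D->L'->C->R'->G->plug->G
Char 11 ('A'): step: R->4, L=6; A->plug->A->R->A->L->F->refl->A->L'->B->R'->F->plug->F
Final: ciphertext=DFAAHCCFEGF, RIGHT=4, LEFT=6

Answer: DFAAHCCFEGF 4 6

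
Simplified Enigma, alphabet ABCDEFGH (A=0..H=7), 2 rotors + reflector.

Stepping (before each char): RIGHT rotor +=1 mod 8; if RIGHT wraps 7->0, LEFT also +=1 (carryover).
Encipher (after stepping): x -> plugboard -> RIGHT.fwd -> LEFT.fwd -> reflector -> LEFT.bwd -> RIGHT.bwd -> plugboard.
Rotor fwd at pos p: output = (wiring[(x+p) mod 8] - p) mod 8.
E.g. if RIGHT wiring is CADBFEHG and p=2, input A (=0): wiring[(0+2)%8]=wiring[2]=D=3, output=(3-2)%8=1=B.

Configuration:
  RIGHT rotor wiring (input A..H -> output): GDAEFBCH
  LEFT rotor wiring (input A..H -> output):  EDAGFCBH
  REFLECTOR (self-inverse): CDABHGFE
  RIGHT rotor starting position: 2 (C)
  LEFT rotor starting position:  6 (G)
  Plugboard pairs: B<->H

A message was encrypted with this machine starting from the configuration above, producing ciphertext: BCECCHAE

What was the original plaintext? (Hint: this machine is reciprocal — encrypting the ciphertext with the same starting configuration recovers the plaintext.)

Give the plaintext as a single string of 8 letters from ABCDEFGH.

Char 1 ('B'): step: R->3, L=6; B->plug->H->R->F->L->A->refl->C->L'->E->R'->E->plug->E
Char 2 ('C'): step: R->4, L=6; C->plug->C->R->G->L->H->refl->E->L'->H->R'->F->plug->F
Char 3 ('E'): step: R->5, L=6; E->plug->E->R->G->L->H->refl->E->L'->H->R'->G->plug->G
Char 4 ('C'): step: R->6, L=6; C->plug->C->R->A->L->D->refl->B->L'->B->R'->B->plug->H
Char 5 ('C'): step: R->7, L=6; C->plug->C->R->E->L->C->refl->A->L'->F->R'->E->plug->E
Char 6 ('H'): step: R->0, L->7 (L advanced); H->plug->B->R->D->L->B->refl->D->L'->G->R'->A->plug->A
Char 7 ('A'): step: R->1, L=7; A->plug->A->R->C->L->E->refl->H->L'->E->R'->D->plug->D
Char 8 ('E'): step: R->2, L=7; E->plug->E->R->A->L->A->refl->C->L'->H->R'->D->plug->D

Answer: EFGHEADD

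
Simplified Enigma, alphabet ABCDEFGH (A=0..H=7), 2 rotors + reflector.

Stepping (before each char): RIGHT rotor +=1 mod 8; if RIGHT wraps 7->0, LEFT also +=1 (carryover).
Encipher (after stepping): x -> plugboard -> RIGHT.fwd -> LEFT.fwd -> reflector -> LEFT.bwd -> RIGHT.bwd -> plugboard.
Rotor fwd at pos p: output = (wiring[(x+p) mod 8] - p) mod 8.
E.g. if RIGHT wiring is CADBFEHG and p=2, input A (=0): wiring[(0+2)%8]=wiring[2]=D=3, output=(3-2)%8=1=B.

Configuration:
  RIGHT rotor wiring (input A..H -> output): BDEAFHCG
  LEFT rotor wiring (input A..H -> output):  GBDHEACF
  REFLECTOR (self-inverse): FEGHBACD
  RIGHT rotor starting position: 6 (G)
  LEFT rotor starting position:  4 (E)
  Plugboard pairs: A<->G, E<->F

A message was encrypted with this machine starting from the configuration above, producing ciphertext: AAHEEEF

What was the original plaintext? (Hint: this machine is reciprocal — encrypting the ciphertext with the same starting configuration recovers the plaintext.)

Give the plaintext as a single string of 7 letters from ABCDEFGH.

Answer: DGCCGAB

Derivation:
Char 1 ('A'): step: R->7, L=4; A->plug->G->R->A->L->A->refl->F->L'->F->R'->D->plug->D
Char 2 ('A'): step: R->0, L->5 (L advanced); A->plug->G->R->C->L->A->refl->F->L'->B->R'->A->plug->G
Char 3 ('H'): step: R->1, L=5; H->plug->H->R->A->L->D->refl->H->L'->H->R'->C->plug->C
Char 4 ('E'): step: R->2, L=5; E->plug->F->R->E->L->E->refl->B->L'->D->R'->C->plug->C
Char 5 ('E'): step: R->3, L=5; E->plug->F->R->G->L->C->refl->G->L'->F->R'->A->plug->G
Char 6 ('E'): step: R->4, L=5; E->plug->F->R->H->L->H->refl->D->L'->A->R'->G->plug->A
Char 7 ('F'): step: R->5, L=5; F->plug->E->R->G->L->C->refl->G->L'->F->R'->B->plug->B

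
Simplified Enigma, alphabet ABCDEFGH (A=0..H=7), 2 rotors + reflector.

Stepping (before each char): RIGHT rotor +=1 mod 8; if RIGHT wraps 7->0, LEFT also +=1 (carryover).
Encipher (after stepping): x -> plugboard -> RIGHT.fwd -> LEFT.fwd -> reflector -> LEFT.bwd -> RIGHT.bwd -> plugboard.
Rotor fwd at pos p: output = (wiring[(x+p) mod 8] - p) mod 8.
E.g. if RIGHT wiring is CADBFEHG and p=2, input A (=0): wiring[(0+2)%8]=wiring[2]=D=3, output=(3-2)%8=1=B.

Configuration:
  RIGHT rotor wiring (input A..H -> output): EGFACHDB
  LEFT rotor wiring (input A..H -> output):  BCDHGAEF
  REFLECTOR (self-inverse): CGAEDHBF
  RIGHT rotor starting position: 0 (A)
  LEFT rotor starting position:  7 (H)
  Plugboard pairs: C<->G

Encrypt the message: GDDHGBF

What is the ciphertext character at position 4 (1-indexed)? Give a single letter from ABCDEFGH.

Char 1 ('G'): step: R->1, L=7; G->plug->C->R->H->L->F->refl->H->L'->F->R'->A->plug->A
Char 2 ('D'): step: R->2, L=7; D->plug->D->R->F->L->H->refl->F->L'->H->R'->F->plug->F
Char 3 ('D'): step: R->3, L=7; D->plug->D->R->A->L->G->refl->B->L'->G->R'->E->plug->E
Char 4 ('H'): step: R->4, L=7; H->plug->H->R->E->L->A->refl->C->L'->B->R'->G->plug->C

C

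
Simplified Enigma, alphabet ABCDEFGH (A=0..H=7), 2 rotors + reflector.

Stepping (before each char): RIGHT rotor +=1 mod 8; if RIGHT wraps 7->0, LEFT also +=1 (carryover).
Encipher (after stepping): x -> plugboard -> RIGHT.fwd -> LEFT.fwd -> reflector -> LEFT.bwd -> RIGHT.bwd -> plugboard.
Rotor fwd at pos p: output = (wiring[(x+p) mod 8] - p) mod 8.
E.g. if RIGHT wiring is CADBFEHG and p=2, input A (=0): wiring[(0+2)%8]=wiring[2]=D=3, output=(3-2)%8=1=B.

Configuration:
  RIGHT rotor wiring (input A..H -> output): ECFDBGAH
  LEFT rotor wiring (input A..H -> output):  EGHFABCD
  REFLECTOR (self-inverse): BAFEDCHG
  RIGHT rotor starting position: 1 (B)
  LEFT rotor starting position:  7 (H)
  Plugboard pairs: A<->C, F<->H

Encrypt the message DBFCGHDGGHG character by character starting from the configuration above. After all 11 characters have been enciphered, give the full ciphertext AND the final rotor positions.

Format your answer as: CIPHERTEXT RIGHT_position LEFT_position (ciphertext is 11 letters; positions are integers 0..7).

Answer: GHEGHEHFBFB 4 0

Derivation:
Char 1 ('D'): step: R->2, L=7; D->plug->D->R->E->L->G->refl->H->L'->C->R'->G->plug->G
Char 2 ('B'): step: R->3, L=7; B->plug->B->R->G->L->C->refl->F->L'->B->R'->F->plug->H
Char 3 ('F'): step: R->4, L=7; F->plug->H->R->H->L->D->refl->E->L'->A->R'->E->plug->E
Char 4 ('C'): step: R->5, L=7; C->plug->A->R->B->L->F->refl->C->L'->G->R'->G->plug->G
Char 5 ('G'): step: R->6, L=7; G->plug->G->R->D->L->A->refl->B->L'->F->R'->F->plug->H
Char 6 ('H'): step: R->7, L=7; H->plug->F->R->C->L->H->refl->G->L'->E->R'->E->plug->E
Char 7 ('D'): step: R->0, L->0 (L advanced); D->plug->D->R->D->L->F->refl->C->L'->G->R'->F->plug->H
Char 8 ('G'): step: R->1, L=0; G->plug->G->R->G->L->C->refl->F->L'->D->R'->H->plug->F
Char 9 ('G'): step: R->2, L=0; G->plug->G->R->C->L->H->refl->G->L'->B->R'->B->plug->B
Char 10 ('H'): step: R->3, L=0; H->plug->F->R->B->L->G->refl->H->L'->C->R'->H->plug->F
Char 11 ('G'): step: R->4, L=0; G->plug->G->R->B->L->G->refl->H->L'->C->R'->B->plug->B
Final: ciphertext=GHEGHEHFBFB, RIGHT=4, LEFT=0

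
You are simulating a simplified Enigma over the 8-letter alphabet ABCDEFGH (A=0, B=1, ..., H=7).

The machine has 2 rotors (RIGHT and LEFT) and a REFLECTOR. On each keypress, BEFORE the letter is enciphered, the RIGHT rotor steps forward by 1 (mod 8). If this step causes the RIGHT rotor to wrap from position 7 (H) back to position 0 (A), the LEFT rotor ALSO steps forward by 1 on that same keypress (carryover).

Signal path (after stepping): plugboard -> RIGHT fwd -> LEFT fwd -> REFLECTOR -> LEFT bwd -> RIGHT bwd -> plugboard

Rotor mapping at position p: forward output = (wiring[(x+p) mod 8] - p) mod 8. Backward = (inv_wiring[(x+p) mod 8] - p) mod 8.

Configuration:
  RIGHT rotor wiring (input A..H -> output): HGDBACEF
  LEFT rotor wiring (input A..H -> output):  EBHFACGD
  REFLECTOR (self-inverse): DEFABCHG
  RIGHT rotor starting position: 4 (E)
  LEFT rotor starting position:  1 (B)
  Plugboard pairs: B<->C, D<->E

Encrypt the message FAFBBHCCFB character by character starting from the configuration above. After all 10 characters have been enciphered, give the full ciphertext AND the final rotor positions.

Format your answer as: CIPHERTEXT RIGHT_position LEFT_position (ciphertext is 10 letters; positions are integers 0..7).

Char 1 ('F'): step: R->5, L=1; F->plug->F->R->G->L->C->refl->F->L'->F->R'->A->plug->A
Char 2 ('A'): step: R->6, L=1; A->plug->A->R->G->L->C->refl->F->L'->F->R'->E->plug->D
Char 3 ('F'): step: R->7, L=1; F->plug->F->R->B->L->G->refl->H->L'->D->R'->G->plug->G
Char 4 ('B'): step: R->0, L->2 (L advanced); B->plug->C->R->D->L->A->refl->D->L'->B->R'->D->plug->E
Char 5 ('B'): step: R->1, L=2; B->plug->C->R->A->L->F->refl->C->L'->G->R'->H->plug->H
Char 6 ('H'): step: R->2, L=2; H->plug->H->R->E->L->E->refl->B->L'->F->R'->G->plug->G
Char 7 ('C'): step: R->3, L=2; C->plug->B->R->F->L->B->refl->E->L'->E->R'->F->plug->F
Char 8 ('C'): step: R->4, L=2; C->plug->B->R->G->L->C->refl->F->L'->A->R'->C->plug->B
Char 9 ('F'): step: R->5, L=2; F->plug->F->R->G->L->C->refl->F->L'->A->R'->C->plug->B
Char 10 ('B'): step: R->6, L=2; B->plug->C->R->B->L->D->refl->A->L'->D->R'->F->plug->F
Final: ciphertext=ADGEHGFBBF, RIGHT=6, LEFT=2

Answer: ADGEHGFBBF 6 2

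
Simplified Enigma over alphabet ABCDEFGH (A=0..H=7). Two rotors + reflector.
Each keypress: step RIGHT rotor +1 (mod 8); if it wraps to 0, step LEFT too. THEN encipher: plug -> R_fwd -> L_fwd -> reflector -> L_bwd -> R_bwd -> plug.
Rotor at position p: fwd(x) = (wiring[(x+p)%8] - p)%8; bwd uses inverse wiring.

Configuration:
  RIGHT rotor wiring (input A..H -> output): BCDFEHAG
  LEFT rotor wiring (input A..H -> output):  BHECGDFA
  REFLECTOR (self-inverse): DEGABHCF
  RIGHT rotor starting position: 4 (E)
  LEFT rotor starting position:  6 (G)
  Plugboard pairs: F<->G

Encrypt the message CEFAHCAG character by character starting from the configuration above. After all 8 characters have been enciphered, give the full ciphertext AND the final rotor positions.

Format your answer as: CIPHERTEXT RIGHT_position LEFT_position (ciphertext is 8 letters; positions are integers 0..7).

Answer: DCAGEGCA 4 7

Derivation:
Char 1 ('C'): step: R->5, L=6; C->plug->C->R->B->L->C->refl->G->L'->E->R'->D->plug->D
Char 2 ('E'): step: R->6, L=6; E->plug->E->R->F->L->E->refl->B->L'->D->R'->C->plug->C
Char 3 ('F'): step: R->7, L=6; F->plug->G->R->A->L->H->refl->F->L'->H->R'->A->plug->A
Char 4 ('A'): step: R->0, L->7 (L advanced); A->plug->A->R->B->L->C->refl->G->L'->H->R'->F->plug->G
Char 5 ('H'): step: R->1, L=7; H->plug->H->R->A->L->B->refl->E->L'->G->R'->E->plug->E
Char 6 ('C'): step: R->2, L=7; C->plug->C->R->C->L->A->refl->D->L'->E->R'->F->plug->G
Char 7 ('A'): step: R->3, L=7; A->plug->A->R->C->L->A->refl->D->L'->E->R'->C->plug->C
Char 8 ('G'): step: R->4, L=7; G->plug->F->R->G->L->E->refl->B->L'->A->R'->A->plug->A
Final: ciphertext=DCAGEGCA, RIGHT=4, LEFT=7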